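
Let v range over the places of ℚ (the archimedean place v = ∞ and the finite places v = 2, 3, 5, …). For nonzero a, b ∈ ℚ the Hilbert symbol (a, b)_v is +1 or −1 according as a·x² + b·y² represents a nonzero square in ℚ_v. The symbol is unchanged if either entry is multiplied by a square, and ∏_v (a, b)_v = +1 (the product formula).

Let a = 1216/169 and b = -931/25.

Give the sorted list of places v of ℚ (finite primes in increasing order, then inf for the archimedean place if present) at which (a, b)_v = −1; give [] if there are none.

(a, b) ≡ (19, -19) mod (ℚ^×)²; places V = {2, 5, 7, 13, 19, ∞}.
(a,b)_19: α=1, u≡6; β=1, v≡14 (mod 19); (6|19)=+1, (14|19)=-1; sign (−1)^1·+1^1·-1^1 = +1.
(a,b)_7: α=0, u≡5; β=2, v≡4 (mod 7); (5|7)=-1, (4|7)=+1; sign (−1)^0·-1^2·+1^0 = +1.
(a,b)_13: α=-2, u≡7; β=0, v≡8 (mod 13); (7|13)=-1, (8|13)=-1; sign (−1)^0·-1^0·-1^-2 = +1.
(a,b)_2: α=6, β=0; u≡3, v≡5 (mod 8); ε(u)ε(v)=1·0, αω(v)=6·1, βω(u)=0·1; sum ≡ 0  ⇒  +1.
(a,b)_5: α=0, u≡4; β=-2, v≡4 (mod 5); (4|5)=+1, (4|5)=+1; sign (−1)^0·+1^-2·+1^0 = +1.
(a,b)_∞: sgn(19)=+, sgn(-19)=−, so +1.
Ram(a, b) = ∅: the form 19·x² + -19·y² − z² is isotropic over every ℚ_v, so by Hasse–Minkowski it is isotropic over ℚ.

[]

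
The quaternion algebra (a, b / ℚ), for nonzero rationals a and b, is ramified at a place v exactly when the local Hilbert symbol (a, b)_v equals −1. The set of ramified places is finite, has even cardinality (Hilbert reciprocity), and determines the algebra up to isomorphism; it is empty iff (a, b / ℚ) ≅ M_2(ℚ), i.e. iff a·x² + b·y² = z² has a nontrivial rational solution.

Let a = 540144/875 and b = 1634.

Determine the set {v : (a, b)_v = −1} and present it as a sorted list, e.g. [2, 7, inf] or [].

(a, b) ≡ (1085, 1634) mod (ℚ^×)²; places V = {2, 3, 5, 7, 11, 19, 31, 43, ∞}.
(a,b)_19: α=0, u≡12; β=1, v≡10 (mod 19); (12|19)=-1, (10|19)=-1; sign (−1)^0·-1^1·-1^0 = -1.
(a,b)_43: α=0, u≡10; β=1, v≡38 (mod 43); (10|43)=+1, (38|43)=+1; sign (−1)^0·+1^1·+1^0 = +1.
(a,b)_∞: sgn(1085)=+, sgn(1634)=+, so +1.
(a,b)_5: α=-3, u≡2; β=0, v≡4 (mod 5); (2|5)=-1, (4|5)=+1; sign (−1)^0·-1^0·+1^-3 = +1.
(a,b)_31: α=1, u≡18; β=0, v≡22 (mod 31); (18|31)=+1, (22|31)=-1; sign (−1)^0·+1^0·-1^1 = -1.
(a,b)_2: α=4, β=1; u≡5, v≡1 (mod 8); ε(u)ε(v)=0·0, αω(v)=4·0, βω(u)=1·1; sum ≡ 1  ⇒  -1.
(a,b)_7: α=-1, u≡4; β=0, v≡3 (mod 7); (4|7)=+1, (3|7)=-1; sign (−1)^0·+1^0·-1^-1 = -1.
(a,b)_3: α=2, u≡2; β=0, v≡2 (mod 3); (2|3)=-1, (2|3)=-1; sign (−1)^0·-1^0·-1^2 = +1.
(a,b)_11: α=2, u≡7; β=0, v≡6 (mod 11); (7|11)=-1, (6|11)=-1; sign (−1)^0·-1^0·-1^2 = +1.
|Ram(1085, 1634)| = 4, even; anisotropic at {2, 7, 19, 31}.

[2, 7, 19, 31]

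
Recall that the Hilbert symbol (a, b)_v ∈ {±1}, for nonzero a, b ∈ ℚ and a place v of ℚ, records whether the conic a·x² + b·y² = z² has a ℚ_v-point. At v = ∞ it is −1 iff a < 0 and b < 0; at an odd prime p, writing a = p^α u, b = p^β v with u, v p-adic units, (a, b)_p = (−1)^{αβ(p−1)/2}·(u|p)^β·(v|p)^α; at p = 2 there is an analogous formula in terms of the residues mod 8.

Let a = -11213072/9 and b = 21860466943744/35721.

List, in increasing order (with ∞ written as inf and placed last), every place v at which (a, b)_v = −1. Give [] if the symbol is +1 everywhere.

[2, 13, 31, 37, 47, 53]

(a, b) ≡ (-700817, 705722719) mod (ℚ^×)²; places V = {2, 3, 7, 11, 13, 19, 31, 37, 47, 53, ∞}.
(a,b)_7: α=0, u≡2; β=-2, v≡2 (mod 7); (2|7)=+1, (2|7)=+1; sign (−1)^0·+1^-2·+1^0 = +1.
(a,b)_47: α=1, u≡10; β=1, v≡15 (mod 47); (10|47)=-1, (15|47)=-1; sign (−1)^1·-1^1·-1^1 = -1.
(a,b)_19: α=0, u≡7; β=1, v≡9 (mod 19); (7|19)=+1, (9|19)=+1; sign (−1)^0·+1^1·+1^0 = +1.
(a,b)_2: α=4, β=8; u≡7, v≡7 (mod 8); ε(u)ε(v)=1·1, αω(v)=4·0, βω(u)=8·0; sum ≡ 1  ⇒  -1.
(a,b)_11: α=0, u≡1; β=2, v≡4 (mod 11); (1|11)=+1, (4|11)=+1; sign (−1)^0·+1^2·+1^0 = +1.
(a,b)_31: α=1, u≡3; β=1, v≡21 (mod 31); (3|31)=-1, (21|31)=-1; sign (−1)^1·-1^1·-1^1 = -1.
(a,b)_37: α=1, u≡30; β=1, v≡8 (mod 37); (30|37)=+1, (8|37)=-1; sign (−1)^0·+1^1·-1^1 = -1.
(a,b)_∞: sgn(-700817)=−, sgn(705722719)=+, so +1.
(a,b)_3: α=-2, u≡1; β=-6, v≡1 (mod 3); (1|3)=+1, (1|3)=+1; sign (−1)^0·+1^-6·+1^-2 = +1.
(a,b)_13: α=1, u≡5; β=1, v≡1 (mod 13); (5|13)=-1, (1|13)=+1; sign (−1)^0·-1^1·+1^1 = -1.
(a,b)_53: α=0, u≡33; β=1, v≡11 (mod 53); (33|53)=-1, (11|53)=+1; sign (−1)^0·-1^1·+1^0 = -1.
(-700817, 705722719 / ℚ) ramifies at {2, 13, 31, 37, 47, 53}: a division algebra.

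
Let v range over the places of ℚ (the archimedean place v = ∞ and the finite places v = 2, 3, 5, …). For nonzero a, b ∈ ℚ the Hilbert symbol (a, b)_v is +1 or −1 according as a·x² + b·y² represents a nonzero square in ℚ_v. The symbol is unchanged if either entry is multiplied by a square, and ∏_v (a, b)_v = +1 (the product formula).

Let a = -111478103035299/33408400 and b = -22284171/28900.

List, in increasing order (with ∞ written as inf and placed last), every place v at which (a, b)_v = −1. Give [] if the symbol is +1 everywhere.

Mod squares: a ≡ -11, b ≡ -299. Check v ∈ {∞, 2, 3, 5, 7, 11, 13, 17, 23}.
v=17: a=17^-4·(≡12), b=17^-2·(≡5) mod 17; (12|17)=-1, (5|17)=-1; (−1)^{-4·-2·8}·(-1)^-2·(-1)^-4 = +1.
v=∞: -11 < 0 and -299 < 0  ⇒  (a,b)_∞ = -1.
v=11: a=11^1·(≡6), b=11^0·(≡1) mod 11; (6|11)=-1, (1|11)=+1; (−1)^{1·0·5}·(-1)^0·(+1)^1 = +1.
v=2: v_2(a)=-4, v_2(b)=-2; units ≡ 5, 5 (mod 8); ε·ε+αω+βω = 0·0+-4·1+-2·1 ≡ 0  ⇒  (a,b)_2 = +1.
v=3: a=3^4·(≡1), b=3^2·(≡1) mod 3; (1|3)=+1, (1|3)=+1; (−1)^{4·2·1}·(+1)^2·(+1)^4 = +1.
v=13: a=13^6·(≡6), b=13^3·(≡10) mod 13; (6|13)=-1, (10|13)=+1; (−1)^{6·3·6}·(-1)^3·(+1)^6 = -1.
v=23: a=23^2·(≡13), b=23^1·(≡19) mod 23; (13|23)=+1, (19|23)=-1; (−1)^{2·1·11}·(+1)^1·(-1)^2 = +1.
v=5: a=5^-2·(≡1), b=5^-2·(≡4) mod 5; (1|5)=+1, (4|5)=+1; (−1)^{-2·-2·2}·(+1)^-2·(+1)^-2 = +1.
v=7: a=7^2·(≡5), b=7^2·(≡1) mod 7; (5|7)=-1, (1|7)=+1; (−1)^{2·2·3}·(-1)^2·(+1)^2 = +1.
Ram(-11, -299) = {13, ∞}; no ℚ_13-point on the conic.

[13, inf]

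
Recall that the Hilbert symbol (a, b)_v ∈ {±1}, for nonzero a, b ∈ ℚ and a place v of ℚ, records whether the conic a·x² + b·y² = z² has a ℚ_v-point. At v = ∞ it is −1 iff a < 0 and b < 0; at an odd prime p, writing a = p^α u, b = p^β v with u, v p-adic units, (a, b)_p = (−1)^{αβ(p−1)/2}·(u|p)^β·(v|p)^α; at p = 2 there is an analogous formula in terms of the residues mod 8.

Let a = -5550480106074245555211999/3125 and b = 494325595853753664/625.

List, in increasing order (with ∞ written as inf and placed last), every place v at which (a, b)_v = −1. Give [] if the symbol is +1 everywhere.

Mod squares: a ≡ -3795, b ≡ 21. Check v ∈ {∞, 2, 3, 5, 7, 11, 13, 17, 23}.
v=∞: -3795 < 0 and 21 > 0  ⇒  (a,b)_∞ = +1.
v=23: a=23^3·(≡15), b=23^2·(≡7) mod 23; (15|23)=-1, (7|23)=-1; (−1)^{3·2·11}·(-1)^2·(-1)^3 = -1.
v=5: a=5^-5·(≡1), b=5^-4·(≡4) mod 5; (1|5)=+1, (4|5)=+1; (−1)^{-5·-4·2}·(+1)^-4·(+1)^-5 = +1.
v=2: v_2(a)=0, v_2(b)=6; units ≡ 5, 5 (mod 8); ε·ε+αω+βω = 0·0+0·1+6·1 ≡ 0  ⇒  (a,b)_2 = +1.
v=3: a=3^1·(≡1), b=3^1·(≡1) mod 3; (1|3)=+1, (1|3)=+1; (−1)^{1·1·1}·(+1)^1·(+1)^1 = -1.
v=17: a=17^2·(≡15), b=17^2·(≡9) mod 17; (15|17)=+1, (9|17)=+1; (−1)^{2·2·8}·(+1)^2·(+1)^2 = +1.
v=13: a=13^4·(≡9), b=13^2·(≡6) mod 13; (9|13)=+1, (6|13)=-1; (−1)^{4·2·6}·(+1)^2·(-1)^4 = +1.
v=11: a=11^3·(≡6), b=11^2·(≡7) mod 11; (6|11)=-1, (7|11)=-1; (−1)^{3·2·5}·(-1)^2·(-1)^3 = -1.
v=7: a=7^12·(≡5), b=7^7·(≡3) mod 7; (5|7)=-1, (3|7)=-1; (−1)^{12·7·3}·(-1)^7·(-1)^12 = -1.
(-3795, 21 / ℚ) ramifies at {3, 7, 11, 23}: a division algebra.

[3, 7, 11, 23]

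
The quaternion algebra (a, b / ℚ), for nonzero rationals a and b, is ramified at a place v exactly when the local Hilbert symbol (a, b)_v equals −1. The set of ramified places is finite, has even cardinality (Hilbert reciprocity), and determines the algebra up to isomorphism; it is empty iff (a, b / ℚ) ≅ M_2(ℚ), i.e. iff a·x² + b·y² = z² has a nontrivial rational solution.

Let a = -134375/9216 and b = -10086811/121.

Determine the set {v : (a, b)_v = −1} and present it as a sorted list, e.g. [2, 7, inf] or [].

[23, 43, 47, inf]

Mod squares: a ≡ -215, b ≡ -10086811. Check v ∈ {∞, 2, 3, 5, 7, 11, 23, 31, 43, 47}.
v=43: a=43^1·(≡1), b=43^1·(≡23) mod 43; (1|43)=+1, (23|43)=+1; (−1)^{1·1·21}·(+1)^1·(+1)^1 = -1.
v=3: a=3^-2·(≡1), b=3^0·(≡2) mod 3; (1|3)=+1, (2|3)=-1; (−1)^{-2·0·1}·(+1)^0·(-1)^-2 = +1.
v=5: a=5^5·(≡2), b=5^0·(≡4) mod 5; (2|5)=-1, (4|5)=+1; (−1)^{5·0·2}·(-1)^0·(+1)^5 = +1.
v=2: v_2(a)=-10, v_2(b)=0; units ≡ 1, 5 (mod 8); ε·ε+αω+βω = 0·0+-10·1+0·0 ≡ 0  ⇒  (a,b)_2 = +1.
v=47: a=47^0·(≡23), b=47^1·(≡17) mod 47; (23|47)=-1, (17|47)=+1; (−1)^{0·1·23}·(-1)^1·(+1)^0 = -1.
v=11: a=11^0·(≡5), b=11^-2·(≡2) mod 11; (5|11)=+1, (2|11)=-1; (−1)^{0·-2·5}·(+1)^-2·(-1)^0 = +1.
v=31: a=31^0·(≡8), b=31^1·(≡12) mod 31; (8|31)=+1, (12|31)=-1; (−1)^{0·1·15}·(+1)^1·(-1)^0 = +1.
v=∞: -215 < 0 and -10086811 < 0  ⇒  (a,b)_∞ = -1.
v=7: a=7^0·(≡1), b=7^1·(≡6) mod 7; (1|7)=+1, (6|7)=-1; (−1)^{0·1·3}·(+1)^1·(-1)^0 = +1.
v=23: a=23^0·(≡21), b=23^1·(≡5) mod 23; (21|23)=-1, (5|23)=-1; (−1)^{0·1·11}·(-1)^1·(-1)^0 = -1.
Ram(-215, -10086811) = {23, 43, 47, ∞}; no ℚ_23-point on the conic.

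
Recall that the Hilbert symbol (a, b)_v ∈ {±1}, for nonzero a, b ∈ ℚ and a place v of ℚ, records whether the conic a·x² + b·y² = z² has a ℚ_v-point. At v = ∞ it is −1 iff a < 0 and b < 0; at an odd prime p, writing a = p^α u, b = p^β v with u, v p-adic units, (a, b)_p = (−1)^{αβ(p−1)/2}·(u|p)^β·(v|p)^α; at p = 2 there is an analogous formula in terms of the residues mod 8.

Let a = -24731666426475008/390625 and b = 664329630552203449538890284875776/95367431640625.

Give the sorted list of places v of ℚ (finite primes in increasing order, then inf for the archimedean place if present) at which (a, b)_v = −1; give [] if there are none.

[2, 13, 23, 29]

(a, b) ≡ (-82082, 4669) mod (ℚ^×)²; places V = {2, 5, 7, 11, 13, 23, 29, 41, ∞}.
(a,b)_∞: sgn(-82082)=−, sgn(4669)=+, so +1.
(a,b)_7: α=3, u≡6; β=7, v≡2 (mod 7); (6|7)=-1, (2|7)=+1; sign (−1)^1·-1^7·+1^3 = +1.
(a,b)_41: α=1, u≡29; β=2, v≡40 (mod 41); (29|41)=-1, (40|41)=+1; sign (−1)^0·-1^2·+1^1 = +1.
(a,b)_23: α=0, u≡17; β=3, v≡7 (mod 23); (17|23)=-1, (7|23)=-1; sign (−1)^0·-1^3·-1^0 = -1.
(a,b)_11: α=1, u≡10; β=2, v≡3 (mod 11); (10|11)=-1, (3|11)=+1; sign (−1)^0·-1^2·+1^1 = +1.
(a,b)_13: α=5, u≡3; β=8, v≡6 (mod 13); (3|13)=+1, (6|13)=-1; sign (−1)^0·+1^8·-1^5 = -1.
(a,b)_29: α=2, u≡3; β=3, v≡9 (mod 29); (3|29)=-1, (9|29)=+1; sign (−1)^0·-1^3·+1^2 = -1.
(a,b)_5: α=-8, u≡2; β=-20, v≡1 (mod 5); (2|5)=-1, (1|5)=+1; sign (−1)^0·-1^-20·+1^-8 = +1.
(a,b)_2: α=9, β=14; u≡7, v≡5 (mod 8); ε(u)ε(v)=1·0, αω(v)=9·1, βω(u)=14·0; sum ≡ 1  ⇒  -1.
|Ram(-82082, 4669)| = 4, even; anisotropic at {2, 13, 23, 29}.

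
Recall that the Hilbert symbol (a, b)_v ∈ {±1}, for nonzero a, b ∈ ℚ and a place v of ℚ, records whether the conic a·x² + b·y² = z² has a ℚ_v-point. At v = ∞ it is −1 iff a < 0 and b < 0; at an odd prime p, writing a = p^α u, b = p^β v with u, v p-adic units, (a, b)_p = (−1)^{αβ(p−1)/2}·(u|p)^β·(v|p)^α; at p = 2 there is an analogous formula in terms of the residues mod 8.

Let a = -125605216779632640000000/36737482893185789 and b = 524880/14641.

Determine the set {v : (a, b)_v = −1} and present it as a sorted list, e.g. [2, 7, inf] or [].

(a, b) ≡ (-32190, 5) mod (ℚ^×)²; places V = {2, 3, 5, 11, 13, 17, 19, 29, 37, ∞}.
(a,b)_3: α=15, u≡1; β=8, v≡2 (mod 3); (1|3)=+1, (2|3)=-1; sign (−1)^0·+1^8·-1^15 = -1.
(a,b)_2: α=23, β=4; u≡1, v≡5 (mod 8); ε(u)ε(v)=0·0, αω(v)=23·1, βω(u)=4·0; sum ≡ 1  ⇒  -1.
(a,b)_29: α=-1, u≡27; β=0, v≡5 (mod 29); (27|29)=-1, (5|29)=+1; sign (−1)^0·-1^0·+1^-1 = +1.
(a,b)_13: α=-2, u≡11; β=0, v≡6 (mod 13); (11|13)=-1, (6|13)=-1; sign (−1)^0·-1^0·-1^-2 = +1.
(a,b)_19: α=2, u≡2; β=0, v≡16 (mod 19); (2|19)=-1, (16|19)=+1; sign (−1)^0·-1^0·+1^2 = +1.
(a,b)_17: α=-2, u≡2; β=0, v≡14 (mod 17); (2|17)=+1, (14|17)=-1; sign (−1)^0·+1^0·-1^-2 = +1.
(a,b)_5: α=7, u≡2; β=1, v≡1 (mod 5); (2|5)=-1, (1|5)=+1; sign (−1)^0·-1^1·+1^7 = -1.
(a,b)_∞: sgn(-32190)=−, sgn(5)=+, so +1.
(a,b)_11: α=-10, u≡7; β=-4, v≡4 (mod 11); (7|11)=-1, (4|11)=+1; sign (−1)^0·-1^-4·+1^-10 = +1.
(a,b)_37: α=1, u≡18; β=0, v≡17 (mod 37); (18|37)=-1, (17|37)=-1; sign (−1)^0·-1^0·-1^1 = -1.
(-32190, 5 / ℚ) ramifies at {2, 3, 5, 37}: a division algebra.

[2, 3, 5, 37]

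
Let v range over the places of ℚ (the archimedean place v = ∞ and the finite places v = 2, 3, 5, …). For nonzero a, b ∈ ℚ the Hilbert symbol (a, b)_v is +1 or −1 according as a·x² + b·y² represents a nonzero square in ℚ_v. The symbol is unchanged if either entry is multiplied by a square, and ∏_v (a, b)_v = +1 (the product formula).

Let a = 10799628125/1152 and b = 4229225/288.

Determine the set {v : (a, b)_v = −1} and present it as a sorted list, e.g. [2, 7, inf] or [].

Mod squares: a ≡ 10, b ≡ 2002. Check v ∈ {∞, 2, 3, 5, 7, 11, 13}.
v=∞: 10 > 0 and 2002 > 0  ⇒  (a,b)_∞ = +1.
v=3: a=3^-2·(≡1), b=3^-2·(≡1) mod 3; (1|3)=+1, (1|3)=+1; (−1)^{-2·-2·1}·(+1)^-2·(+1)^-2 = +1.
v=2: v_2(a)=-7, v_2(b)=-5; units ≡ 5, 1 (mod 8); ε·ε+αω+βω = 0·0+-7·0+-5·1 ≡ 1  ⇒  (a,b)_2 = -1.
v=5: a=5^5·(≡3), b=5^2·(≡3) mod 5; (3|5)=-1, (3|5)=-1; (−1)^{5·2·2}·(-1)^2·(-1)^5 = -1.
v=13: a=13^4·(≡9), b=13^3·(≡7) mod 13; (9|13)=+1, (7|13)=-1; (−1)^{4·3·6}·(+1)^3·(-1)^4 = +1.
v=11: a=11^2·(≡2), b=11^1·(≡7) mod 11; (2|11)=-1, (7|11)=-1; (−1)^{2·1·5}·(-1)^1·(-1)^2 = -1.
v=7: a=7^0·(≡5), b=7^1·(≡5) mod 7; (5|7)=-1, (5|7)=-1; (−1)^{0·1·3}·(-1)^1·(-1)^0 = -1.
Ram(10, 2002) = {2, 5, 7, 11}; no ℚ_2-point on the conic.

[2, 5, 7, 11]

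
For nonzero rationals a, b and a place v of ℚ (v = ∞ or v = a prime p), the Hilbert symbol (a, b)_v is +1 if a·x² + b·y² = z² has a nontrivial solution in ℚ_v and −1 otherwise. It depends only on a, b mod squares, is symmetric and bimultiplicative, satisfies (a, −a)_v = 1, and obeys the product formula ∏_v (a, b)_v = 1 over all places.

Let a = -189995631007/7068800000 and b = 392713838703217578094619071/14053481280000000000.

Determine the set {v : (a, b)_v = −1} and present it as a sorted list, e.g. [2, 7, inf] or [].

[2, 5, 23, 43]

Mod squares: a ≡ -35, b ≡ 21758. Check v ∈ {∞, 2, 3, 5, 7, 11, 13, 19, 23, 29, 43, 47}.
v=11: a=11^0·(≡3), b=11^1·(≡1) mod 11; (3|11)=+1, (1|11)=+1; (−1)^{0·1·5}·(+1)^1·(+1)^0 = +1.
v=13: a=13^2·(≡12), b=13^4·(≡3) mod 13; (12|13)=+1, (3|13)=+1; (−1)^{2·4·6}·(+1)^4·(+1)^2 = +1.
v=29: a=29^2·(≡6), b=29^4·(≡19) mod 29; (6|29)=+1, (19|29)=-1; (−1)^{2·4·14}·(+1)^4·(-1)^2 = +1.
v=5: a=5^-5·(≡3), b=5^-10·(≡3) mod 5; (3|5)=-1, (3|5)=-1; (−1)^{-5·-10·2}·(-1)^-10·(-1)^-5 = -1.
v=7: a=7^1·(≡4), b=7^2·(≡4) mod 7; (4|7)=+1, (4|7)=+1; (−1)^{1·2·3}·(+1)^2·(+1)^1 = +1.
v=19: a=19^2·(≡15), b=19^4·(≡3) mod 19; (15|19)=-1, (3|19)=-1; (−1)^{2·4·9}·(-1)^4·(-1)^2 = +1.
v=43: a=43^0·(≡42), b=43^1·(≡30) mod 43; (42|43)=-1, (30|43)=-1; (−1)^{0·1·21}·(-1)^1·(-1)^0 = -1.
v=47: a=47^-2·(≡17), b=47^-4·(≡41) mod 47; (17|47)=+1, (41|47)=-1; (−1)^{-2·-4·23}·(+1)^-4·(-1)^-2 = +1.
v=2: v_2(a)=-10, v_2(b)=-15; units ≡ 5, 7 (mod 8); ε·ε+αω+βω = 0·1+-10·0+-15·1 ≡ 1  ⇒  (a,b)_2 = -1.
v=∞: -35 < 0 and 21758 > 0  ⇒  (a,b)_∞ = +1.
v=23: a=23^2·(≡22), b=23^5·(≡13) mod 23; (22|23)=-1, (13|23)=+1; (−1)^{2·5·11}·(-1)^5·(+1)^2 = -1.
v=3: a=3^0·(≡1), b=3^-2·(≡2) mod 3; (1|3)=+1, (2|3)=-1; (−1)^{0·-2·1}·(+1)^-2·(-1)^0 = +1.
|Ram(-35, 21758)| = 4, even; anisotropic at {2, 5, 23, 43}.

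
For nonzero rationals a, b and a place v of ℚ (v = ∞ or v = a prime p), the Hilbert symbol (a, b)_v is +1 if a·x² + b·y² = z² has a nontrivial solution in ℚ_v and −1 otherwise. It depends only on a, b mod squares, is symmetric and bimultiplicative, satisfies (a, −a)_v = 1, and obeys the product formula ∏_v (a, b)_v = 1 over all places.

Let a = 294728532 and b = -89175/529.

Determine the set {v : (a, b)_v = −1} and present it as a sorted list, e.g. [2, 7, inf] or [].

Mod squares: a ≡ 1503717, b ≡ -3567. Check v ∈ {∞, 2, 3, 5, 7, 19, 23, 29, 31, 37, 41}.
v=29: a=29^0·(≡24), b=29^1·(≡4) mod 29; (24|29)=+1, (4|29)=+1; (−1)^{0·1·14}·(+1)^1·(+1)^0 = +1.
v=2: v_2(a)=2, v_2(b)=0; units ≡ 5, 1 (mod 8); ε·ε+αω+βω = 0·0+2·0+0·1 ≡ 0  ⇒  (a,b)_2 = +1.
v=3: a=3^1·(≡2), b=3^1·(≡2) mod 3; (2|3)=-1, (2|3)=-1; (−1)^{1·1·1}·(-1)^1·(-1)^1 = -1.
v=7: a=7^2·(≡6), b=7^0·(≡3) mod 7; (6|7)=-1, (3|7)=-1; (−1)^{2·0·3}·(-1)^0·(-1)^2 = +1.
v=31: a=31^1·(≡13), b=31^0·(≡6) mod 31; (13|31)=-1, (6|31)=-1; (−1)^{1·0·15}·(-1)^0·(-1)^1 = -1.
v=5: a=5^0·(≡2), b=5^2·(≡2) mod 5; (2|5)=-1, (2|5)=-1; (−1)^{0·2·2}·(-1)^2·(-1)^0 = +1.
v=∞: 1503717 > 0 and -3567 < 0  ⇒  (a,b)_∞ = +1.
v=41: a=41^0·(≡32), b=41^1·(≡21) mod 41; (32|41)=+1, (21|41)=+1; (−1)^{0·1·20}·(+1)^1·(+1)^0 = +1.
v=23: a=23^1·(≡18), b=23^-2·(≡19) mod 23; (18|23)=+1, (19|23)=-1; (−1)^{1·-2·11}·(+1)^-2·(-1)^1 = -1.
v=37: a=37^1·(≡17), b=37^0·(≡13) mod 37; (17|37)=-1, (13|37)=-1; (−1)^{1·0·18}·(-1)^0·(-1)^1 = -1.
v=19: a=19^1·(≡10), b=19^0·(≡9) mod 19; (10|19)=-1, (9|19)=+1; (−1)^{1·0·9}·(-1)^0·(+1)^1 = +1.
Ram(1503717, -3567) = {3, 23, 31, 37}; no ℚ_3-point on the conic.

[3, 23, 31, 37]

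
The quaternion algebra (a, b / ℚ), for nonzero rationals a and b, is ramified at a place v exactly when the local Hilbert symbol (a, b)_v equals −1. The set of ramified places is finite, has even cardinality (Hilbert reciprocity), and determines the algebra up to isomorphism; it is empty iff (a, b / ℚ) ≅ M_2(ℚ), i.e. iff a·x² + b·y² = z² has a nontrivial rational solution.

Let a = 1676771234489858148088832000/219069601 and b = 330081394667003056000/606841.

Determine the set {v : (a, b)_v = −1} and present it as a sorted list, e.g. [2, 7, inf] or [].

[5, 23]

(a, b) ≡ (54230, 17710) mod (ℚ^×)²; places V = {2, 5, 7, 11, 17, 19, 23, 29, 41, 43, ∞}.
(a,b)_2: α=13, β=7; u≡3, v≡7 (mod 8); ε(u)ε(v)=1·1, αω(v)=13·0, βω(u)=7·1; sum ≡ 0  ⇒  +1.
(a,b)_7: α=4, u≡1; β=3, v≡3 (mod 7); (1|7)=+1, (3|7)=-1; sign (−1)^0·+1^3·-1^4 = +1.
(a,b)_11: α=1, u≡8; β=1, v≡1 (mod 11); (8|11)=-1, (1|11)=+1; sign (−1)^1·-1^1·+1^1 = +1.
(a,b)_∞: sgn(54230)=+, sgn(17710)=+, so +1.
(a,b)_5: α=3, u≡1; β=3, v≡3 (mod 5); (1|5)=+1, (3|5)=-1; sign (−1)^0·+1^3·-1^3 = -1.
(a,b)_17: α=3, u≡3; β=2, v≡9 (mod 17); (3|17)=-1, (9|17)=+1; sign (−1)^0·-1^2·+1^3 = +1.
(a,b)_23: α=4, u≡20; β=3, v≡5 (mod 23); (20|23)=-1, (5|23)=-1; sign (−1)^0·-1^3·-1^4 = -1.
(a,b)_19: α=-4, u≡11; β=-2, v≡14 (mod 19); (11|19)=+1, (14|19)=-1; sign (−1)^0·+1^-2·-1^-4 = +1.
(a,b)_41: α=-2, u≡11; β=-2, v≡9 (mod 41); (11|41)=-1, (9|41)=+1; sign (−1)^0·-1^-2·+1^-2 = +1.
(a,b)_29: α=3, u≡26; β=2, v≡6 (mod 29); (26|29)=-1, (6|29)=+1; sign (−1)^0·-1^2·+1^3 = +1.
(a,b)_43: α=2, u≡30; β=2, v≡32 (mod 43); (30|43)=-1, (32|43)=-1; sign (−1)^0·-1^2·-1^2 = +1.
(54230, 17710 / ℚ) ramifies at {5, 23}: a division algebra.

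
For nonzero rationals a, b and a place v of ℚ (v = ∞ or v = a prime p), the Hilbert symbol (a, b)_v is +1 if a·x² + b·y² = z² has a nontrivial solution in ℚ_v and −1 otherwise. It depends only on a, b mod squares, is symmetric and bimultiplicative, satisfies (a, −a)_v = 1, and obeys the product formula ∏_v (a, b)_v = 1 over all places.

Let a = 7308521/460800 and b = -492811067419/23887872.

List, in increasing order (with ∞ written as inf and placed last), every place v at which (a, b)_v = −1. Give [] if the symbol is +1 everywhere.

(a, b) ≡ (418, -38) mod (ℚ^×)²; places V = {2, 3, 5, 11, 17, 19, ∞}.
(a,b)_11: α=3, u≡9; β=10, v≡10 (mod 11); (9|11)=+1, (10|11)=-1; sign (−1)^0·+1^10·-1^3 = -1.
(a,b)_19: α=1, u≡13; β=1, v≡1 (mod 19); (13|19)=-1, (1|19)=+1; sign (−1)^1·-1^1·+1^1 = +1.
(a,b)_2: α=-11, β=-15; u≡1, v≡5 (mod 8); ε(u)ε(v)=0·0, αω(v)=-11·1, βω(u)=-15·0; sum ≡ 1  ⇒  -1.
(a,b)_17: α=2, u≡12; β=0, v≡13 (mod 17); (12|17)=-1, (13|17)=+1; sign (−1)^0·-1^0·+1^2 = +1.
(a,b)_∞: sgn(418)=+, sgn(-38)=−, so +1.
(a,b)_3: α=-2, u≡1; β=-6, v≡1 (mod 3); (1|3)=+1, (1|3)=+1; sign (−1)^0·+1^-6·+1^-2 = +1.
(a,b)_5: α=-2, u≡3; β=0, v≡3 (mod 5); (3|5)=-1, (3|5)=-1; sign (−1)^0·-1^0·-1^-2 = +1.
Ram(418, -38) = {2, 11}; no ℚ_2-point on the conic.

[2, 11]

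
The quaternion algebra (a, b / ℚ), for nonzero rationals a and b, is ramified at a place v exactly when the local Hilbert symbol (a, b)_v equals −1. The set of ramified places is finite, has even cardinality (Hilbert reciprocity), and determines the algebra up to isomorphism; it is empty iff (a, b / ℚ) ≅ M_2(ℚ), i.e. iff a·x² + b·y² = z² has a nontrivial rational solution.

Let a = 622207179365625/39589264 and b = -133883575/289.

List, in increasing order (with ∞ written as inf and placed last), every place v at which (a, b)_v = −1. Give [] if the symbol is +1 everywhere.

Mod squares: a ≡ 1365612465, b ≡ -5355343. Check v ∈ {∞, 2, 3, 5, 7, 11, 13, 17, 23, 29, 31, 37}.
v=17: a=17^1·(≡5), b=17^-2·(≡10) mod 17; (5|17)=-1, (10|17)=-1; (−1)^{1·-2·8}·(-1)^-2·(-1)^1 = -1.
v=7: a=7^1·(≡2), b=7^1·(≡4) mod 7; (2|7)=+1, (4|7)=+1; (−1)^{1·1·3}·(+1)^1·(+1)^1 = -1.
v=29: a=29^1·(≡6), b=29^1·(≡20) mod 29; (6|29)=+1, (20|29)=+1; (−1)^{1·1·14}·(+1)^1·(+1)^1 = +1.
v=37: a=37^1·(≡35), b=37^1·(≡35) mod 37; (35|37)=-1, (35|37)=-1; (−1)^{1·1·18}·(-1)^1·(-1)^1 = +1.
v=∞: 1365612465 > 0 and -5355343 < 0  ⇒  (a,b)_∞ = +1.
v=23: a=23^1·(≡8), b=23^1·(≡7) mod 23; (8|23)=+1, (7|23)=-1; (−1)^{1·1·11}·(+1)^1·(-1)^1 = +1.
v=2: v_2(a)=-4, v_2(b)=0; units ≡ 1, 1 (mod 8); ε·ε+αω+βω = 0·0+-4·0+0·0 ≡ 0  ⇒  (a,b)_2 = +1.
v=31: a=31^1·(≡11), b=31^1·(≡25) mod 31; (11|31)=-1, (25|31)=+1; (−1)^{1·1·15}·(-1)^1·(+1)^1 = +1.
v=11: a=11^-4·(≡2), b=11^0·(≡7) mod 11; (2|11)=-1, (7|11)=-1; (−1)^{-4·0·5}·(-1)^0·(-1)^-4 = +1.
v=5: a=5^5·(≡3), b=5^2·(≡3) mod 5; (3|5)=-1, (3|5)=-1; (−1)^{5·2·2}·(-1)^2·(-1)^5 = -1.
v=3: a=3^7·(≡1), b=3^0·(≡2) mod 3; (1|3)=+1, (2|3)=-1; (−1)^{7·0·1}·(+1)^0·(-1)^7 = -1.
v=13: a=13^-2·(≡1), b=13^0·(≡2) mod 13; (1|13)=+1, (2|13)=-1; (−1)^{-2·0·6}·(+1)^0·(-1)^-2 = +1.
Ram(1365612465, -5355343) = {3, 5, 7, 17}; no ℚ_3-point on the conic.

[3, 5, 7, 17]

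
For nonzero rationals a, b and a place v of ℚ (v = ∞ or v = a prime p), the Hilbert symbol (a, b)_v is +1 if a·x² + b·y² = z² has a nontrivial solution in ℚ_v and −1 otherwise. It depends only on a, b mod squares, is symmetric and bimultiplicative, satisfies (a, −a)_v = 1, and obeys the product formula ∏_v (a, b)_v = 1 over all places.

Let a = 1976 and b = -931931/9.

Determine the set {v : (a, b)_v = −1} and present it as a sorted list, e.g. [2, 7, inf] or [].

[2, 11, 13, 19]

(a, b) ≡ (494, -19019) mod (ℚ^×)²; places V = {2, 3, 7, 11, 13, 19, ∞}.
(a,b)_11: α=0, u≡7; β=1, v≡5 (mod 11); (7|11)=-1, (5|11)=+1; sign (−1)^0·-1^1·+1^0 = -1.
(a,b)_7: α=0, u≡2; β=3, v≡3 (mod 7); (2|7)=+1, (3|7)=-1; sign (−1)^0·+1^3·-1^0 = +1.
(a,b)_3: α=0, u≡2; β=-2, v≡1 (mod 3); (2|3)=-1, (1|3)=+1; sign (−1)^0·-1^-2·+1^0 = +1.
(a,b)_2: α=3, β=0; u≡7, v≡5 (mod 8); ε(u)ε(v)=1·0, αω(v)=3·1, βω(u)=0·0; sum ≡ 1  ⇒  -1.
(a,b)_19: α=1, u≡9; β=1, v≡1 (mod 19); (9|19)=+1, (1|19)=+1; sign (−1)^1·+1^1·+1^1 = -1.
(a,b)_13: α=1, u≡9; β=1, v≡11 (mod 13); (9|13)=+1, (11|13)=-1; sign (−1)^0·+1^1·-1^1 = -1.
(a,b)_∞: sgn(494)=+, sgn(-19019)=−, so +1.
(494, -19019 / ℚ) ramifies at {2, 11, 13, 19}: a division algebra.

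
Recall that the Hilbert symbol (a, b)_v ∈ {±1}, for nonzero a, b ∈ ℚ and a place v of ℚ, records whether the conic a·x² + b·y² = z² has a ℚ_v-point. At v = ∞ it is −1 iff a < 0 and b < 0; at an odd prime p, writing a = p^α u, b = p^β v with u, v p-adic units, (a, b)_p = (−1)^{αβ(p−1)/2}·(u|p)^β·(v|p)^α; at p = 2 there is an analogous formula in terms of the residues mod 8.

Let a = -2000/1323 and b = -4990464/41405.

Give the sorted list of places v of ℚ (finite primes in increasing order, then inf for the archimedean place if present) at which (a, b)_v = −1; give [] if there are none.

Mod squares: a ≡ -15, b ≡ -30. Check v ∈ {∞, 2, 3, 5, 7, 13, 19}.
v=7: a=7^-2·(≡5), b=7^-2·(≡5) mod 7; (5|7)=-1, (5|7)=-1; (−1)^{-2·-2·3}·(-1)^-2·(-1)^-2 = +1.
v=5: a=5^3·(≡3), b=5^-1·(≡1) mod 5; (3|5)=-1, (1|5)=+1; (−1)^{3·-1·2}·(-1)^-1·(+1)^3 = -1.
v=19: a=19^0·(≡17), b=19^2·(≡2) mod 19; (17|19)=+1, (2|19)=-1; (−1)^{0·2·9}·(+1)^2·(-1)^0 = +1.
v=∞: -15 < 0 and -30 < 0  ⇒  (a,b)_∞ = -1.
v=2: v_2(a)=4, v_2(b)=9; units ≡ 1, 1 (mod 8); ε·ε+αω+βω = 0·0+4·0+9·0 ≡ 0  ⇒  (a,b)_2 = +1.
v=3: a=3^-3·(≡1), b=3^3·(≡2) mod 3; (1|3)=+1, (2|3)=-1; (−1)^{-3·3·1}·(+1)^3·(-1)^-3 = +1.
v=13: a=13^0·(≡8), b=13^-2·(≡12) mod 13; (8|13)=-1, (12|13)=+1; (−1)^{0·-2·6}·(-1)^-2·(+1)^0 = +1.
(-15, -30 / ℚ) ramifies at {5, ∞}: a division algebra.

[5, inf]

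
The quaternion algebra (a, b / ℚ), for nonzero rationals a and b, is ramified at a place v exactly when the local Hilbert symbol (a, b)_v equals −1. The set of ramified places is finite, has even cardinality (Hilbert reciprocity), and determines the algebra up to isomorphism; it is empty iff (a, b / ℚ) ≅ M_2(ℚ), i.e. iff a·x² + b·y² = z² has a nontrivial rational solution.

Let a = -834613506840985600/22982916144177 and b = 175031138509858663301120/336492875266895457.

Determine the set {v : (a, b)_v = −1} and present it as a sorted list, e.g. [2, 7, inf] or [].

[3, 5]

(a, b) ≡ (-33, 165) mod (ℚ^×)²; places V = {2, 3, 5, 11, 17, 19, 41, ∞}.
(a,b)_11: α=-9, u≡8; β=-13, v≡5 (mod 11); (8|11)=-1, (5|11)=+1; sign (−1)^1·-1^-13·+1^-9 = +1.
(a,b)_17: α=2, u≡9; β=2, v≡3 (mod 17); (9|17)=+1, (3|17)=-1; sign (−1)^0·+1^2·-1^2 = +1.
(a,b)_3: α=-3, u≡1; β=-3, v≡1 (mod 3); (1|3)=+1, (1|3)=+1; sign (−1)^1·+1^-3·+1^-3 = -1.
(a,b)_41: α=2, u≡18; β=2, v≡36 (mod 41); (18|41)=+1, (36|41)=+1; sign (−1)^0·+1^2·+1^2 = +1.
(a,b)_2: α=36, β=56; u≡7, v≡5 (mod 8); ε(u)ε(v)=1·0, αω(v)=36·1, βω(u)=56·0; sum ≡ 0  ⇒  +1.
(a,b)_∞: sgn(-33)=−, sgn(165)=+, so +1.
(a,b)_19: α=-2, u≡11; β=-2, v≡3 (mod 19); (11|19)=+1, (3|19)=-1; sign (−1)^0·+1^-2·-1^-2 = +1.
(a,b)_5: α=2, u≡3; β=1, v≡2 (mod 5); (3|5)=-1, (2|5)=-1; sign (−1)^0·-1^1·-1^2 = -1.
Ram(-33, 165) = {3, 5}; no ℚ_3-point on the conic.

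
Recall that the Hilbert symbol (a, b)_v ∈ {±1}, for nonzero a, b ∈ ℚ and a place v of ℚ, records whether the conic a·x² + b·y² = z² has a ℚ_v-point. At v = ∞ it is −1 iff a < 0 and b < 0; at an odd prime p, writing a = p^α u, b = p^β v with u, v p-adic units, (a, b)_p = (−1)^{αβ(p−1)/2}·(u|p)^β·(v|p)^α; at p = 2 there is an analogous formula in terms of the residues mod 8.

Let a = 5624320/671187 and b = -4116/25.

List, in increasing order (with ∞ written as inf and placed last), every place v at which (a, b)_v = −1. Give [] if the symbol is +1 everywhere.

Mod squares: a ≡ 390, b ≡ -21. Check v ∈ {∞, 2, 3, 5, 7, 11, 13, 43}.
v=7: a=7^0·(≡5), b=7^3·(≡4) mod 7; (5|7)=-1, (4|7)=+1; (−1)^{0·3·3}·(-1)^3·(+1)^0 = -1.
v=2: v_2(a)=9, v_2(b)=2; units ≡ 3, 3 (mod 8); ε·ε+αω+βω = 1·1+9·1+2·1 ≡ 0  ⇒  (a,b)_2 = +1.
v=11: a=11^-2·(≡3), b=11^0·(≡3) mod 11; (3|11)=+1, (3|11)=+1; (−1)^{-2·0·5}·(+1)^0·(+1)^-2 = +1.
v=∞: 390 > 0 and -21 < 0  ⇒  (a,b)_∞ = +1.
v=43: a=43^-2·(≡32), b=43^0·(≡28) mod 43; (32|43)=-1, (28|43)=-1; (−1)^{-2·0·21}·(-1)^0·(-1)^-2 = +1.
v=3: a=3^-1·(≡1), b=3^1·(≡2) mod 3; (1|3)=+1, (2|3)=-1; (−1)^{-1·1·1}·(+1)^1·(-1)^-1 = +1.
v=13: a=13^3·(≡9), b=13^0·(≡8) mod 13; (9|13)=+1, (8|13)=-1; (−1)^{3·0·6}·(+1)^0·(-1)^3 = -1.
v=5: a=5^1·(≡2), b=5^-2·(≡4) mod 5; (2|5)=-1, (4|5)=+1; (−1)^{1·-2·2}·(-1)^-2·(+1)^1 = +1.
Ram(390, -21) = {7, 13}; no ℚ_7-point on the conic.

[7, 13]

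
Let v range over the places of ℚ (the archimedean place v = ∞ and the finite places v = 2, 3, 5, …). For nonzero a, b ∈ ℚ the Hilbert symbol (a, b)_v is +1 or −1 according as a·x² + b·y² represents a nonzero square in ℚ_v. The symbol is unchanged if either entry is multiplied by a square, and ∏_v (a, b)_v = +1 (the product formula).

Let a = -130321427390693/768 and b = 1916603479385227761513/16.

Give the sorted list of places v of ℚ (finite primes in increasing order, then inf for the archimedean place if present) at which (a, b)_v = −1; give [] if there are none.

[19, 29, 37, 43]

(a, b) ≡ (-8302666911, 1627593) mod (ℚ^×)²; places V = {2, 3, 7, 11, 19, 29, 31, 37, 41, 43, ∞}.
(a,b)_∞: sgn(-8302666911)=−, sgn(1627593)=+, so +1.
(a,b)_41: α=1, u≡29; β=2, v≡25 (mod 41); (29|41)=-1, (25|41)=+1; sign (−1)^0·-1^2·+1^1 = +1.
(a,b)_3: α=-1, u≡1; β=1, v≡2 (mod 3); (1|3)=+1, (2|3)=-1; sign (−1)^1·+1^1·-1^-1 = +1.
(a,b)_31: α=2, u≡1; β=3, v≡4 (mod 31); (1|31)=+1, (4|31)=+1; sign (−1)^0·+1^3·+1^2 = +1.
(a,b)_19: α=1, u≡3; β=2, v≡3 (mod 19); (3|19)=-1, (3|19)=-1; sign (−1)^0·-1^2·-1^1 = -1.
(a,b)_43: α=1, u≡17; β=1, v≡10 (mod 43); (17|43)=+1, (10|43)=+1; sign (−1)^1·+1^1·+1^1 = -1.
(a,b)_11: α=1, u≡4; β=1, v≡8 (mod 11); (4|11)=+1, (8|11)=-1; sign (−1)^1·+1^1·-1^1 = +1.
(a,b)_7: α=3, u≡2; β=4, v≡1 (mod 7); (2|7)=+1, (1|7)=+1; sign (−1)^0·+1^4·+1^3 = +1.
(a,b)_2: α=-8, β=-4; u≡1, v≡1 (mod 8); ε(u)ε(v)=0·0, αω(v)=-8·0, βω(u)=-4·0; sum ≡ 0  ⇒  +1.
(a,b)_29: α=1, u≡7; β=2, v≡14 (mod 29); (7|29)=+1, (14|29)=-1; sign (−1)^0·+1^2·-1^1 = -1.
(a,b)_37: α=1, u≡14; β=1, v≡3 (mod 37); (14|37)=-1, (3|37)=+1; sign (−1)^0·-1^1·+1^1 = -1.
(-8302666911, 1627593 / ℚ) ramifies at {19, 29, 37, 43}: a division algebra.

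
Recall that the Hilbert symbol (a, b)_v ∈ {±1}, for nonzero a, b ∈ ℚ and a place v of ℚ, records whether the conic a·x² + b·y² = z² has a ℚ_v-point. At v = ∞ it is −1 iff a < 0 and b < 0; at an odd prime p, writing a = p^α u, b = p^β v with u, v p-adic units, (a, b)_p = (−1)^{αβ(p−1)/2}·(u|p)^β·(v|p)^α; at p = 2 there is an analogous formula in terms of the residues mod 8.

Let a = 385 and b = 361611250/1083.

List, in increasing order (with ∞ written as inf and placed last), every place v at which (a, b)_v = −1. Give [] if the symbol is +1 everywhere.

[11, 13]

(a, b) ≡ (385, 6006) mod (ℚ^×)²; places V = {2, 3, 5, 7, 11, 13, 17, 19, ∞}.
(a,b)_2: α=0, β=1; u≡1, v≡3 (mod 8); ε(u)ε(v)=0·1, αω(v)=0·1, βω(u)=1·0; sum ≡ 0  ⇒  +1.
(a,b)_∞: sgn(385)=+, sgn(6006)=+, so +1.
(a,b)_11: α=1, u≡2; β=1, v≡6 (mod 11); (2|11)=-1, (6|11)=-1; sign (−1)^1·-1^1·-1^1 = -1.
(a,b)_13: α=0, u≡8; β=1, v≡5 (mod 13); (8|13)=-1, (5|13)=-1; sign (−1)^0·-1^1·-1^0 = -1.
(a,b)_19: α=0, u≡5; β=-2, v≡13 (mod 19); (5|19)=+1, (13|19)=-1; sign (−1)^0·+1^-2·-1^0 = +1.
(a,b)_7: α=1, u≡6; β=1, v≡2 (mod 7); (6|7)=-1, (2|7)=+1; sign (−1)^1·-1^1·+1^1 = +1.
(a,b)_5: α=1, u≡2; β=4, v≡1 (mod 5); (2|5)=-1, (1|5)=+1; sign (−1)^0·-1^4·+1^1 = +1.
(a,b)_17: α=0, u≡11; β=2, v≡7 (mod 17); (11|17)=-1, (7|17)=-1; sign (−1)^0·-1^2·-1^0 = +1.
(a,b)_3: α=0, u≡1; β=-1, v≡1 (mod 3); (1|3)=+1, (1|3)=+1; sign (−1)^0·+1^-1·+1^0 = +1.
Ram(385, 6006) = {11, 13}; no ℚ_11-point on the conic.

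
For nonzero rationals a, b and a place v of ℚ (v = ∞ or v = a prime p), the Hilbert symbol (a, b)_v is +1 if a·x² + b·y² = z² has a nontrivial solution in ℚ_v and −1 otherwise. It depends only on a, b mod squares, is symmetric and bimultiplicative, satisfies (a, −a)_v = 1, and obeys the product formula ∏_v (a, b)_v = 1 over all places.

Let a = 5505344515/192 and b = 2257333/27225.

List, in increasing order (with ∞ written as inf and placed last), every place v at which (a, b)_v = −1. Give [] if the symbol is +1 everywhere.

(a, b) ≡ (345, 37) mod (ℚ^×)²; places V = {2, 3, 5, 11, 13, 17, 19, 23, 37, ∞}.
(a,b)_37: α=2, u≡34; β=1, v≡27 (mod 37); (34|37)=+1, (27|37)=+1; sign (−1)^0·+1^1·+1^2 = +1.
(a,b)_5: α=1, u≡4; β=-2, v≡2 (mod 5); (4|5)=+1, (2|5)=-1; sign (−1)^0·+1^-2·-1^1 = -1.
(a,b)_13: α=0, u≡6; β=2, v≡2 (mod 13); (6|13)=-1, (2|13)=-1; sign (−1)^0·-1^2·-1^0 = +1.
(a,b)_17: α=2, u≡6; β=0, v≡7 (mod 17); (6|17)=-1, (7|17)=-1; sign (−1)^0·-1^0·-1^2 = +1.
(a,b)_∞: sgn(345)=+, sgn(37)=+, so +1.
(a,b)_19: α=0, u≡14; β=2, v≡18 (mod 19); (14|19)=-1, (18|19)=-1; sign (−1)^0·-1^2·-1^0 = +1.
(a,b)_2: α=-6, β=0; u≡1, v≡5 (mod 8); ε(u)ε(v)=0·0, αω(v)=-6·1, βω(u)=0·0; sum ≡ 0  ⇒  +1.
(a,b)_11: α=2, u≡4; β=-2, v≡9 (mod 11); (4|11)=+1, (9|11)=+1; sign (−1)^0·+1^-2·+1^2 = +1.
(a,b)_23: α=1, u≡10; β=0, v≡20 (mod 23); (10|23)=-1, (20|23)=-1; sign (−1)^0·-1^0·-1^1 = -1.
(a,b)_3: α=-1, u≡1; β=-2, v≡1 (mod 3); (1|3)=+1, (1|3)=+1; sign (−1)^0·+1^-2·+1^-1 = +1.
|Ram(345, 37)| = 2, even; anisotropic at {5, 23}.

[5, 23]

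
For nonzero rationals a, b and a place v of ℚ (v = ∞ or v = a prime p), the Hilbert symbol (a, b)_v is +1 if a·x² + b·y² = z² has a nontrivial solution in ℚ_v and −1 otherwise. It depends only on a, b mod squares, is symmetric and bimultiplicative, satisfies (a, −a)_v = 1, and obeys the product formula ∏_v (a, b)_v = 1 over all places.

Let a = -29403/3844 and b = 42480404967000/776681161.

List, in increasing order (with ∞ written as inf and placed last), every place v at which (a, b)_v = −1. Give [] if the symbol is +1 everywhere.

[2, 5, 11, 17]

Mod squares: a ≡ -3, b ≡ 39270. Check v ∈ {∞, 2, 3, 5, 7, 11, 13, 17, 23, 29, 31}.
v=7: a=7^0·(≡4), b=7^1·(≡5) mod 7; (4|7)=+1, (5|7)=-1; (−1)^{0·1·3}·(+1)^1·(-1)^0 = +1.
v=31: a=31^-2·(≡4), b=31^-4·(≡6) mod 31; (4|31)=+1, (6|31)=-1; (−1)^{-2·-4·15}·(+1)^-4·(-1)^-2 = +1.
v=3: a=3^5·(≡2), b=3^1·(≡1) mod 3; (2|3)=-1, (1|3)=+1; (−1)^{5·1·1}·(-1)^1·(+1)^5 = +1.
v=∞: -3 < 0 and 39270 > 0  ⇒  (a,b)_∞ = +1.
v=11: a=11^2·(≡2), b=11^3·(≡8) mod 11; (2|11)=-1, (8|11)=-1; (−1)^{2·3·5}·(-1)^3·(-1)^2 = -1.
v=2: v_2(a)=-2, v_2(b)=3; units ≡ 5, 3 (mod 8); ε·ε+αω+βω = 0·1+-2·1+3·1 ≡ 1  ⇒  (a,b)_2 = -1.
v=5: a=5^0·(≡3), b=5^3·(≡1) mod 5; (3|5)=-1, (1|5)=+1; (−1)^{0·3·2}·(-1)^3·(+1)^0 = -1.
v=17: a=17^0·(≡12), b=17^1·(≡9) mod 17; (12|17)=-1, (9|17)=+1; (−1)^{0·1·8}·(-1)^1·(+1)^0 = -1.
v=23: a=23^0·(≡20), b=23^2·(≡2) mod 23; (20|23)=-1, (2|23)=+1; (−1)^{0·2·11}·(-1)^2·(+1)^0 = +1.
v=29: a=29^0·(≡2), b=29^-2·(≡4) mod 29; (2|29)=-1, (4|29)=+1; (−1)^{0·-2·14}·(-1)^-2·(+1)^0 = +1.
v=13: a=13^0·(≡9), b=13^2·(≡9) mod 13; (9|13)=+1, (9|13)=+1; (−1)^{0·2·6}·(+1)^2·(+1)^0 = +1.
Ram(-3, 39270) = {2, 5, 11, 17}; no ℚ_2-point on the conic.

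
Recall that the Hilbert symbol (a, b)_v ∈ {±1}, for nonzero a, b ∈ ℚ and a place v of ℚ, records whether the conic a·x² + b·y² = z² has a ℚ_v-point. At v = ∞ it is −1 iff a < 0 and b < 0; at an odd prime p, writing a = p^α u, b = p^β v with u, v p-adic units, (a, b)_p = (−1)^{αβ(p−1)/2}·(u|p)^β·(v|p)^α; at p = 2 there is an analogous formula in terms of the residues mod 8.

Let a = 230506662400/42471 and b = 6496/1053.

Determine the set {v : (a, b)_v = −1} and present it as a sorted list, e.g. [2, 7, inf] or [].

(a, b) ≡ (34086, 5278) mod (ℚ^×)²; places V = {2, 3, 5, 7, 11, 13, 19, 23, 29, ∞}.
(a,b)_19: α=1, u≡8; β=0, v≡14 (mod 19); (8|19)=-1, (14|19)=-1; sign (−1)^0·-1^0·-1^1 = -1.
(a,b)_11: α=-2, u≡8; β=0, v≡9 (mod 11); (8|11)=-1, (9|11)=+1; sign (−1)^0·-1^0·+1^-2 = +1.
(a,b)_29: α=2, u≡10; β=1, v≡12 (mod 29); (10|29)=-1, (12|29)=-1; sign (−1)^0·-1^1·-1^2 = -1.
(a,b)_2: α=9, β=5; u≡3, v≡7 (mod 8); ε(u)ε(v)=1·1, αω(v)=9·0, βω(u)=5·1; sum ≡ 0  ⇒  +1.
(a,b)_23: α=1, u≡17; β=0, v≡21 (mod 23); (17|23)=-1, (21|23)=-1; sign (−1)^0·-1^0·-1^1 = -1.
(a,b)_5: α=2, u≡1; β=0, v≡2 (mod 5); (1|5)=+1, (2|5)=-1; sign (−1)^0·+1^0·-1^2 = +1.
(a,b)_13: α=-1, u≡10; β=-1, v≡3 (mod 13); (10|13)=+1, (3|13)=+1; sign (−1)^0·+1^-1·+1^-1 = +1.
(a,b)_3: α=-3, u≡1; β=-4, v≡1 (mod 3); (1|3)=+1, (1|3)=+1; sign (−1)^0·+1^-4·+1^-3 = +1.
(a,b)_7: α=2, u≡6; β=1, v≡6 (mod 7); (6|7)=-1, (6|7)=-1; sign (−1)^0·-1^1·-1^2 = -1.
(a,b)_∞: sgn(34086)=+, sgn(5278)=+, so +1.
(34086, 5278 / ℚ) ramifies at {7, 19, 23, 29}: a division algebra.

[7, 19, 23, 29]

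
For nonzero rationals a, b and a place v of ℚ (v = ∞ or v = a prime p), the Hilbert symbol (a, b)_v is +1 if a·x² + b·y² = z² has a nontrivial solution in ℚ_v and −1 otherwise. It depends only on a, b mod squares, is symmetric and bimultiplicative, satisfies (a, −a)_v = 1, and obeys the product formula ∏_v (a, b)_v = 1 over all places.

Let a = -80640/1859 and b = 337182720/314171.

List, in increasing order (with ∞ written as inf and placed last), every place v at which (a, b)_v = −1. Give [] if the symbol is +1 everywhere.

[2, 3, 5, 7]

(a, b) ≡ (-385, 1155) mod (ℚ^×)²; places V = {2, 3, 5, 7, 11, 13, ∞}.
(a,b)_13: α=-2, u≡7; β=-4, v≡11 (mod 13); (7|13)=-1, (11|13)=-1; sign (−1)^0·-1^-4·-1^-2 = +1.
(a,b)_∞: sgn(-385)=−, sgn(1155)=+, so +1.
(a,b)_11: α=-1, u≡3; β=-1, v≡10 (mod 11); (3|11)=+1, (10|11)=-1; sign (−1)^1·+1^-1·-1^-1 = +1.
(a,b)_5: α=1, u≡3; β=1, v≡4 (mod 5); (3|5)=-1, (4|5)=+1; sign (−1)^0·-1^1·+1^1 = -1.
(a,b)_3: α=2, u≡2; β=1, v≡1 (mod 3); (2|3)=-1, (1|3)=+1; sign (−1)^0·-1^1·+1^2 = -1.
(a,b)_7: α=1, u≡4; β=3, v≡4 (mod 7); (4|7)=+1, (4|7)=+1; sign (−1)^1·+1^3·+1^1 = -1.
(a,b)_2: α=8, β=16; u≡7, v≡3 (mod 8); ε(u)ε(v)=1·1, αω(v)=8·1, βω(u)=16·0; sum ≡ 1  ⇒  -1.
(-385, 1155 / ℚ) ramifies at {2, 3, 5, 7}: a division algebra.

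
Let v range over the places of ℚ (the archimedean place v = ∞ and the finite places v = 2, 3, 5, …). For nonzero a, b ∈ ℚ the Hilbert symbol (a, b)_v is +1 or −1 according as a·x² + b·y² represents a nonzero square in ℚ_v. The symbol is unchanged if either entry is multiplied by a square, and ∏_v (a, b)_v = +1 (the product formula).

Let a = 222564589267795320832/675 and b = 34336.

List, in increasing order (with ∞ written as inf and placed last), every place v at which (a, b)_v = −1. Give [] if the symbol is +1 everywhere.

Mod squares: a ≡ 1170125814, b ≡ 2146. Check v ∈ {∞, 2, 3, 5, 11, 13, 29, 31, 37, 41}.
v=∞: 1170125814 > 0 and 2146 > 0  ⇒  (a,b)_∞ = +1.
v=3: a=3^-3·(≡1), b=3^0·(≡1) mod 3; (1|3)=+1, (1|3)=+1; (−1)^{-3·0·1}·(+1)^0·(+1)^-3 = +1.
v=5: a=5^-2·(≡1), b=5^0·(≡1) mod 5; (1|5)=+1, (1|5)=+1; (−1)^{-2·0·2}·(+1)^0·(+1)^-2 = +1.
v=2: v_2(a)=13, v_2(b)=5; units ≡ 3, 1 (mod 8); ε·ε+αω+βω = 1·0+13·0+5·1 ≡ 1  ⇒  (a,b)_2 = -1.
v=37: a=37^3·(≡12), b=37^1·(≡3) mod 37; (12|37)=+1, (3|37)=+1; (−1)^{3·1·18}·(+1)^1·(+1)^3 = +1.
v=31: a=31^1·(≡30), b=31^0·(≡19) mod 31; (30|31)=-1, (19|31)=+1; (−1)^{1·0·15}·(-1)^0·(+1)^1 = +1.
v=29: a=29^3·(≡24), b=29^1·(≡24) mod 29; (24|29)=+1, (24|29)=+1; (−1)^{3·1·14}·(+1)^1·(+1)^3 = +1.
v=41: a=41^1·(≡20), b=41^0·(≡19) mod 41; (20|41)=+1, (19|41)=-1; (−1)^{1·0·20}·(+1)^0·(-1)^1 = -1.
v=11: a=11^3·(≡3), b=11^0·(≡5) mod 11; (3|11)=+1, (5|11)=+1; (−1)^{3·0·5}·(+1)^0·(+1)^3 = +1.
v=13: a=13^1·(≡7), b=13^0·(≡3) mod 13; (7|13)=-1, (3|13)=+1; (−1)^{1·0·6}·(-1)^0·(+1)^1 = +1.
|Ram(1170125814, 2146)| = 2, even; anisotropic at {2, 41}.

[2, 41]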